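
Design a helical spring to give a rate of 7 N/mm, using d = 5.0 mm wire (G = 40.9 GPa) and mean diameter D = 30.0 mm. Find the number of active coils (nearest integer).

N_a = Gd⁴/(8D³k) = (40.9×10³ × 5.0⁴)/(8 × 30.0³ × 7)
    = 2.55625e+07 / 1.512e+06 = 16.91 → 17 coils

17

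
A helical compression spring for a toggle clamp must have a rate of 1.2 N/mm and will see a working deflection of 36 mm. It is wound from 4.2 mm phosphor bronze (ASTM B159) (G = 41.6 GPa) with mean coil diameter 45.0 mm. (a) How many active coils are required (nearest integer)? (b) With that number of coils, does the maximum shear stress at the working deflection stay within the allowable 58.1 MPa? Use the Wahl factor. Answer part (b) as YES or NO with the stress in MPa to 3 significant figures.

N_a = Gd⁴/(8D³k) = (41.6×10³)(4.2⁴)/(8·45.0³·1.2) = 14.8 → N_a = 15
Actual rate k = Gd⁴/(8D³·15) = 1.1838 N/mm
Working load F = kδ = 1.1838·36 = 42.616 N
C = 45.0/4.2 = 10.7143; K_W = (4C−1)/(4C−4)+0.615/C = 1.1346
τ_max = K_W·8FD/(πd³) = 1.1346·65.914 = 74.787 MPa
τ_max > 58.1 MPa → exceeds allowable

(a) 15 coils; (b) NO, τ_max = 74.8 MPa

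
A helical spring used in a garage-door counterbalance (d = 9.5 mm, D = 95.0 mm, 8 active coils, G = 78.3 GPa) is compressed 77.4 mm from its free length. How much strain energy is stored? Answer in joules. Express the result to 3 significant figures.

k = Gd⁴/(8D³N_a) = (78.3×10³)(9.5⁴)/(8·95.0³·8) = 11.623 N/mm
U = ½kδ² = 0.5 × 11.623 × 77.4² = 34814 N·mm = 34.814 J

34.8 J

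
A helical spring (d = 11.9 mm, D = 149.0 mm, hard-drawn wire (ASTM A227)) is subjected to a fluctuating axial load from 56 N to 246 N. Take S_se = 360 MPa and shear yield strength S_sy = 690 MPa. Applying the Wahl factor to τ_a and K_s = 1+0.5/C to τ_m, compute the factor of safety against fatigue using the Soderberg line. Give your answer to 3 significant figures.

C = D/d = 149.0/11.9 = 12.5210; K_W = (4C−1)/(4C−4)+0.615/C = 1.1142; K_s = 1+0.5/C = 1.0399
F_a = (F_max−F_min)/2 = 95 N; F_m = (F_max+F_min)/2 = 151 N
τ_a = K_W·8F_aD/(πd³) = 1.1142 × 21.39 = 23.833 MPa
τ_m = K_s·8F_mD/(πd³) = 1.0399 × 33.999 = 35.356 MPa
Soderberg: 1/n_f = τ_a/S_se + τ_m/S_sy = 23.833/360 + 35.356/690 = 0.06620 + 0.05124 = 0.11744
n_f = 1/0.11744 = 8.515

8.51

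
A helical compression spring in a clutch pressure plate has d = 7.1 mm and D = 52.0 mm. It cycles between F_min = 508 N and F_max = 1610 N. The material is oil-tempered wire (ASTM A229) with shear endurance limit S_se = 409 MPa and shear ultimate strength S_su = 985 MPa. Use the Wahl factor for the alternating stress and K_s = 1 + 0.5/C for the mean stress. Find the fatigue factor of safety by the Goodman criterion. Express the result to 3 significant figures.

C = D/d = 52.0/7.1 = 7.3239; K_W = (4C−1)/(4C−4)+0.615/C = 1.2026; K_s = 1+0.5/C = 1.0683
F_a = (F_max−F_min)/2 = 551 N; F_m = (F_max+F_min)/2 = 1059 N
τ_a = K_W·8F_aD/(πd³) = 1.2026 × 203.85 = 245.15 MPa
τ_m = K_s·8F_mD/(πd³) = 1.0683 × 391.8 = 418.55 MPa
Goodman: 1/n_f = τ_a/S_se + τ_m/S_su = 245.15/409 + 418.55/985 = 0.59939 + 0.42492 = 1.0243
n_f = 1/1.0243 = 0.9763

0.976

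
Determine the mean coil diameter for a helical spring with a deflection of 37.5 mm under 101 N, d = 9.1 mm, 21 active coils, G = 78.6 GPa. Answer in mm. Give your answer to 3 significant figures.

106 mm

Required rate k = F/δ = 101/37.5 = 2.6933 N/mm
D = (Gd⁴/(8N_a·k))^(1/3) = (78.6×10³·9.1⁴/(8·21·2.6933))^(1/3)
  = (1.19121e+06)^(1/3) = 106.0058 mm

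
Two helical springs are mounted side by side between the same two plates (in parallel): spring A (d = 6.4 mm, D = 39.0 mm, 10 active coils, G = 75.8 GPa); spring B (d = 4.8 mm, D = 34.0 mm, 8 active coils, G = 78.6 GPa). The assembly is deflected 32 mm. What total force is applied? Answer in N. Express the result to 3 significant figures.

1390 N

k_A = Gd⁴/(8D³N_a) = (75.8×10³)(6.4⁴)/(8·39.0³·10) = 26.798 N/mm
k_B = Gd⁴/(8D³N_a) = (78.6×10³)(4.8⁴)/(8·34.0³·8) = 16.587 N/mm
Parallel: k_eq = 26.798 + 16.587 = 43.385 N/mm
F = k_eq·δ = 43.385·32 = 1388.3 N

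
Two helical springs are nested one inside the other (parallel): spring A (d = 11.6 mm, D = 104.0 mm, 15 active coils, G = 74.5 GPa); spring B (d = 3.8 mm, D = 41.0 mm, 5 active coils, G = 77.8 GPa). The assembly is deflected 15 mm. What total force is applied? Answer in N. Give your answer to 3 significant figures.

k_A = Gd⁴/(8D³N_a) = (74.5×10³)(11.6⁴)/(8·104.0³·15) = 9.9933 N/mm
k_B = Gd⁴/(8D³N_a) = (77.8×10³)(3.8⁴)/(8·41.0³·5) = 5.8844 N/mm
Parallel: k_eq = 9.9933 + 5.8844 = 15.878 N/mm
F = k_eq·δ = 15.878·15 = 238.16 N

238 N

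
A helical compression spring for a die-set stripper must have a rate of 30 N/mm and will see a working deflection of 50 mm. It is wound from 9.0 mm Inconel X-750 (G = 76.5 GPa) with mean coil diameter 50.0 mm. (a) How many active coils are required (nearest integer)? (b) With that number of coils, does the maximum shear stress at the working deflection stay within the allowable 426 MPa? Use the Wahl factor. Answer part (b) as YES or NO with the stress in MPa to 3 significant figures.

(a) 17 coils; (b) YES, τ_max = 329 MPa

N_a = Gd⁴/(8D³k) = (76.5×10³)(9.0⁴)/(8·50.0³·30) = 16.73 → N_a = 17
Actual rate k = Gd⁴/(8D³·17) = 29.524 N/mm
Working load F = kδ = 29.524·50 = 1476.2 N
C = 50.0/9.0 = 5.5556; K_W = (4C−1)/(4C−4)+0.615/C = 1.2753
τ_max = K_W·8FD/(πd³) = 1.2753·257.83 = 328.82 MPa
τ_max ≤ 426 MPa → acceptable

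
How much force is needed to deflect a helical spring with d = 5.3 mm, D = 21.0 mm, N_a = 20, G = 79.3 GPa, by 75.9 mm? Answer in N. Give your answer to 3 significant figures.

k = Gd⁴/(8D³N_a) = (79.3×10³)(5.3⁴)/(8·21.0³·20) = 42.228 N/mm
F = k·δ = 42.228 × 75.9 = 3205.1 N

3210 N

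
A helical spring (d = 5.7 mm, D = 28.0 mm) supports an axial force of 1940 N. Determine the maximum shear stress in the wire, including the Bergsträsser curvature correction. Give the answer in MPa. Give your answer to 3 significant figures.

971 MPa

Spring index C = D/d = 28.0/5.7 = 4.9123
K_B = (4C+2)/(4C−3) = 21.649/16.649 = 1.3003
τ₀ = 8FD/(πd³) = 8·1940·28.0/(π·5.7³) = 434560/581.8 = 746.92 MPa
τ_max = K·τ₀ = 1.3003 × 746.92 = 971.23 MPa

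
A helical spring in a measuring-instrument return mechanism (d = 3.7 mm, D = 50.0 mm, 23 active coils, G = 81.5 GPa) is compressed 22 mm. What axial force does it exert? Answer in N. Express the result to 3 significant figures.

k = Gd⁴/(8D³N_a) = (81.5×10³)(3.7⁴)/(8·50.0³·23) = 0.6641 N/mm
F = k·δ = 0.6641 × 22 = 14.61 N

14.6 N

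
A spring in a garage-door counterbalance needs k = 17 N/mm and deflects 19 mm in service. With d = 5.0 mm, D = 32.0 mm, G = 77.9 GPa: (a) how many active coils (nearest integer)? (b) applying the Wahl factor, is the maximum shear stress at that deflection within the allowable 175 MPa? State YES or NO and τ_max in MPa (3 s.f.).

(a) 11 coils; (b) NO, τ_max = 258 MPa

N_a = Gd⁴/(8D³k) = (77.9×10³)(5.0⁴)/(8·32.0³·17) = 10.93 → N_a = 11
Actual rate k = Gd⁴/(8D³·11) = 16.884 N/mm
Working load F = kδ = 16.884·19 = 320.8 N
C = 32.0/5.0 = 6.4000; K_W = (4C−1)/(4C−4)+0.615/C = 1.2350
τ_max = K_W·8FD/(πd³) = 1.2350·209.13 = 258.27 MPa
τ_max > 175 MPa → exceeds allowable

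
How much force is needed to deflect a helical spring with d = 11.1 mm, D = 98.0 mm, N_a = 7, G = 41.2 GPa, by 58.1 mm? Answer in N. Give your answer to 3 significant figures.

689 N

k = Gd⁴/(8D³N_a) = (41.2×10³)(11.1⁴)/(8·98.0³·7) = 11.867 N/mm
F = k·δ = 11.867 × 58.1 = 689.44 N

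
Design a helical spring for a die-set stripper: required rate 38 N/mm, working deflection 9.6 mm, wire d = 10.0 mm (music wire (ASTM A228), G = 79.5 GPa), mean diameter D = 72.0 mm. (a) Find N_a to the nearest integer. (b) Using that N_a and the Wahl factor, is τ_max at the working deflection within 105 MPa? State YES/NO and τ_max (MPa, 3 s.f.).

N_a = Gd⁴/(8D³k) = (79.5×10³)(10.0⁴)/(8·72.0³·38) = 7.006 → N_a = 7
Actual rate k = Gd⁴/(8D³·7) = 38.035 N/mm
Working load F = kδ = 38.035·9.6 = 365.13 N
C = 72.0/10.0 = 7.2000; K_W = (4C−1)/(4C−4)+0.615/C = 1.2064
τ_max = K_W·8FD/(πd³) = 1.2064·66.946 = 80.763 MPa
τ_max ≤ 105 MPa → acceptable

(a) 7 coils; (b) YES, τ_max = 80.8 MPa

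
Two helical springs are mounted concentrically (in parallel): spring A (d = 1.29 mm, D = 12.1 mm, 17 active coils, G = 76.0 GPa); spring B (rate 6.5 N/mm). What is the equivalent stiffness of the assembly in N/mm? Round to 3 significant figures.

k_A = Gd⁴/(8D³N_a) = (76.0×10³)(1.29⁴)/(8·12.1³·17) = 0.87353 N/mm
Parallel: k_eq = 0.87353 + 6.5 = 7.3735 N/mm

7.37 N/mm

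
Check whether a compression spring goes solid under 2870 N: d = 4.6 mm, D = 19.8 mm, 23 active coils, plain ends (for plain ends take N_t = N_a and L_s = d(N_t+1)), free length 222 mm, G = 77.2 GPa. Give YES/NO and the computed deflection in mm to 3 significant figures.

k = Gd⁴/(8D³N_a) = (77.2×10³)(4.6⁴)/(8·19.8³·23) = 24.201 N/mm
N_t = 23; L_s = 4.6·24 = 110.4 mm; δ_solid = L₀ − L_s = 222 − 110.4 = 111.6 mm
δ = F/k = 2870/24.201 = 118.59 mm
δ ≥ δ_solid → spring goes solid

YES, δ = 119 mm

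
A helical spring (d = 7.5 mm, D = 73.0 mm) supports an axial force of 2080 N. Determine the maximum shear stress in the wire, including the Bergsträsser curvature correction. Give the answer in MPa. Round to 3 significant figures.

1040 MPa

Spring index C = D/d = 73.0/7.5 = 9.7333
K_B = (4C+2)/(4C−3) = 40.933/35.933 = 1.1391
τ₀ = 8FD/(πd³) = 8·2080·73.0/(π·7.5³) = 1.21472e+06/1325.4 = 916.52 MPa
τ_max = K·τ₀ = 1.1391 × 916.52 = 1044.1 MPa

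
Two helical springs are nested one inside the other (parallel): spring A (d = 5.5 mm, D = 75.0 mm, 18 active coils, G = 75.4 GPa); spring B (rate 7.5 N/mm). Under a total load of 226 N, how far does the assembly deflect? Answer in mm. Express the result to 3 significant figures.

26.2 mm

k_A = Gd⁴/(8D³N_a) = (75.4×10³)(5.5⁴)/(8·75.0³·18) = 1.1357 N/mm
Parallel: k_eq = 1.1357 + 7.5 = 8.6357 N/mm
δ = F/k_eq = 226/8.6357 = 26.17 mm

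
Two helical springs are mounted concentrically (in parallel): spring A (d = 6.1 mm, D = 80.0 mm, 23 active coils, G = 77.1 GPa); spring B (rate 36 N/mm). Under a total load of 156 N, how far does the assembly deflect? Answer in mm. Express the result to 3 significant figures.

k_A = Gd⁴/(8D³N_a) = (77.1×10³)(6.1⁴)/(8·80.0³·23) = 1.1331 N/mm
Parallel: k_eq = 1.1331 + 36 = 37.133 N/mm
δ = F/k_eq = 156/37.133 = 4.2011 mm

4.20 mm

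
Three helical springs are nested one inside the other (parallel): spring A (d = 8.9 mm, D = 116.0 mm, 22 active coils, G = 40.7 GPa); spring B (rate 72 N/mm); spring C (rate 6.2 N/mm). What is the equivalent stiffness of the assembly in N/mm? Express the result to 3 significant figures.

79.1 N/mm

k_A = Gd⁴/(8D³N_a) = (40.7×10³)(8.9⁴)/(8·116.0³·22) = 0.92954 N/mm
Parallel: k_eq = 0.92954 + 72 + 6.2 = 79.13 N/mm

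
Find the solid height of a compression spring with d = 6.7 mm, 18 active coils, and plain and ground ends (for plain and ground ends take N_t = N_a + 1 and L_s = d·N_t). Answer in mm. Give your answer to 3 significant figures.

plain and ground ends: N_t = N_a + 1 = 18 + 1 = 19
L_s = d·N_t = 6.7 × 19 = 127.3 mm

127 mm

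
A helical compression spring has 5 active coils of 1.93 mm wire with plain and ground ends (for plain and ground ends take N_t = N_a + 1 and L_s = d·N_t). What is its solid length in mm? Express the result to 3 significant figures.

plain and ground ends: N_t = N_a + 1 = 5 + 1 = 6
L_s = d·N_t = 1.93 × 6 = 11.58 mm

11.6 mm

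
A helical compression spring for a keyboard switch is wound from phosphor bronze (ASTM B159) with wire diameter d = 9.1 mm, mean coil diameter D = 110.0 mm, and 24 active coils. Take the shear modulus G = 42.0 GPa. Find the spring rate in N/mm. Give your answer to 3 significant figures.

k = Gd⁴/(8D³N_a) = (42.0×10³ × 9.1⁴) / (8 × 110.0³ × 24)
  = 2.88015e+08 / 2.55552e+08 = 1.127 N/mm

1.13 N/mm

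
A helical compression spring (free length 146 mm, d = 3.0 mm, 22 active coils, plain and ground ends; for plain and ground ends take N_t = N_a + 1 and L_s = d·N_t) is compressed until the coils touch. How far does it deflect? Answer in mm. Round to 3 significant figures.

77.0 mm

N_t = 23; L_s = 3.0·23 = 69 mm
δ_solid = L₀ − L_s = 146 − 69 = 77 mm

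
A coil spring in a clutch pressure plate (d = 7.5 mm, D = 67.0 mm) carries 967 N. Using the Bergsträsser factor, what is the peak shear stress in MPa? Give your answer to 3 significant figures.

451 MPa

Spring index C = D/d = 67.0/7.5 = 8.9333
K_B = (4C+2)/(4C−3) = 37.733/32.733 = 1.1527
τ₀ = 8FD/(πd³) = 8·967·67.0/(π·7.5³) = 518312/1325.4 = 391.07 MPa
τ_max = K·τ₀ = 1.1527 × 391.07 = 450.81 MPa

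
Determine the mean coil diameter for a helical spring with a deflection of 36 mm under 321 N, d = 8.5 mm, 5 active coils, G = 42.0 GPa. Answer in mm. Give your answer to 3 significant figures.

Required rate k = F/δ = 321/36 = 8.9167 N/mm
D = (Gd⁴/(8N_a·k))^(1/3) = (42.0×10³·8.5⁴/(8·5·8.9167))^(1/3)
  = (614699)^(1/3) = 85.0265 mm

85.0 mm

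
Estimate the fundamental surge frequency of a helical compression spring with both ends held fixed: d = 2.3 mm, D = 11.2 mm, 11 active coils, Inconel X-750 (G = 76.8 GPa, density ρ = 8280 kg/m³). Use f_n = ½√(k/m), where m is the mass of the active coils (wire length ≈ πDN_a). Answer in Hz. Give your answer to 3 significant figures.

k = Gd⁴/(8D³N_a) = (76.8×10³)(2.3⁴)/(8·11.2³·11) = 17.383 N/mm = 17383 N/m
Wire length L = πDN_a = π·11.2·11 = 387.04 mm
m = ρ·(πd²/4)·L = 8280 × 4.1548×10⁻⁶ m² × 0.38704 m = 0.013315 kg
f_n = ½√(k/m) = 0.5·√(17383/0.013315) = 0.5·√(1.3056e+06) = 571.31 Hz

571 Hz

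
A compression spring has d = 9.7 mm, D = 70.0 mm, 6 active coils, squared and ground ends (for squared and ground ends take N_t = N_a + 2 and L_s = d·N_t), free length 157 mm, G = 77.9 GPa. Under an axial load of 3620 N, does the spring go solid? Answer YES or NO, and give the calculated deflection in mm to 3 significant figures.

YES, δ = 86.4 mm

k = Gd⁴/(8D³N_a) = (77.9×10³)(9.7⁴)/(8·70.0³·6) = 41.888 N/mm
N_t = 8; L_s = 9.7·8 = 77.6 mm; δ_solid = L₀ − L_s = 157 − 77.6 = 79.4 mm
δ = F/k = 3620/41.888 = 86.421 mm
δ ≥ δ_solid → spring goes solid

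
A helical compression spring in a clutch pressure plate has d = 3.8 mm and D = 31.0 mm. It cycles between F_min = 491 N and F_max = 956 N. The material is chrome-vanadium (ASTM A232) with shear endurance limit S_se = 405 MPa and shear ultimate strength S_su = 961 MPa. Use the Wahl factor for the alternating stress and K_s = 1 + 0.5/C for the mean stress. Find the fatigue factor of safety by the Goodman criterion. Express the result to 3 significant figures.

0.471

C = D/d = 31.0/3.8 = 8.1579; K_W = (4C−1)/(4C−4)+0.615/C = 1.1802; K_s = 1+0.5/C = 1.0613
F_a = (F_max−F_min)/2 = 232.5 N; F_m = (F_max+F_min)/2 = 723.5 N
τ_a = K_W·8F_aD/(πd³) = 1.1802 × 334.48 = 394.75 MPa
τ_m = K_s·8F_mD/(πd³) = 1.0613 × 1040.9 = 1104.6 MPa
Goodman: 1/n_f = τ_a/S_se + τ_m/S_su = 394.75/405 + 1104.6/961 = 0.97468 + 1.14948 = 2.1242
n_f = 1/2.1242 = 0.4708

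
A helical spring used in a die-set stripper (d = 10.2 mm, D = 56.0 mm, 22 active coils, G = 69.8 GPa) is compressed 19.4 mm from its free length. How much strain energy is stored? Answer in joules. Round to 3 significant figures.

4.60 J

k = Gd⁴/(8D³N_a) = (69.8×10³)(10.2⁴)/(8·56.0³·22) = 24.444 N/mm
U = ½kδ² = 0.5 × 24.444 × 19.4² = 4599.9 N·mm = 4.5999 J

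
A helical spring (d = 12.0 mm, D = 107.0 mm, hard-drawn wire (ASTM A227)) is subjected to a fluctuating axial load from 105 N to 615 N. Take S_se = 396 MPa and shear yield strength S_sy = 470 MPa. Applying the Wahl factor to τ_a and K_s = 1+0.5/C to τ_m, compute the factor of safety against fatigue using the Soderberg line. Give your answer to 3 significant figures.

4.07

C = D/d = 107.0/12.0 = 8.9167; K_W = (4C−1)/(4C−4)+0.615/C = 1.1637; K_s = 1+0.5/C = 1.0561
F_a = (F_max−F_min)/2 = 255 N; F_m = (F_max+F_min)/2 = 360 N
τ_a = K_W·8F_aD/(πd³) = 1.1637 × 40.209 = 46.791 MPa
τ_m = K_s·8F_mD/(πd³) = 1.0561 × 56.765 = 59.948 MPa
Soderberg: 1/n_f = τ_a/S_se + τ_m/S_sy = 46.791/396 + 59.948/470 = 0.11816 + 0.12755 = 0.24571
n_f = 1/0.24571 = 4.07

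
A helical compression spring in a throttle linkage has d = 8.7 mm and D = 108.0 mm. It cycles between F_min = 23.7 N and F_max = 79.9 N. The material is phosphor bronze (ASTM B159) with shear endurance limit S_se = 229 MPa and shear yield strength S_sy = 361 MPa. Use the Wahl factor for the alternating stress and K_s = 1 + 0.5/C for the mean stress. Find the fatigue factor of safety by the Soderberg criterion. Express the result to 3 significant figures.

8.37

C = D/d = 108.0/8.7 = 12.4138; K_W = (4C−1)/(4C−4)+0.615/C = 1.1153; K_s = 1+0.5/C = 1.0403
F_a = (F_max−F_min)/2 = 28.1 N; F_m = (F_max+F_min)/2 = 51.8 N
τ_a = K_W·8F_aD/(πd³) = 1.1153 × 11.736 = 13.088 MPa
τ_m = K_s·8F_mD/(πd³) = 1.0403 × 21.634 = 22.505 MPa
Soderberg: 1/n_f = τ_a/S_se + τ_m/S_sy = 13.088/229 + 22.505/361 = 0.05715 + 0.06234 = 0.1195
n_f = 1/0.1195 = 8.368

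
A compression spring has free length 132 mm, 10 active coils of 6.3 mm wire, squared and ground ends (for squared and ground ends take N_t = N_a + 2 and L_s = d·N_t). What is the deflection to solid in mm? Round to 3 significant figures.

N_t = 12; L_s = 6.3·12 = 75.6 mm
δ_solid = L₀ − L_s = 132 − 75.6 = 56.4 mm

56.4 mm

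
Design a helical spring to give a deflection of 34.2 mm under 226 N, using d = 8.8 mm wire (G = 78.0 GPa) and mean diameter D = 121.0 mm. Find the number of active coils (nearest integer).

5

Required rate k = F/δ = 226/34.2 = 6.6082 N/mm
N_a = Gd⁴/(8D³k) = (78.0×10³ × 8.8⁴)/(8 × 121.0³ × 6.6082)
    = 4.67762e+08 / 9.36545e+07 = 4.995 → 5 coils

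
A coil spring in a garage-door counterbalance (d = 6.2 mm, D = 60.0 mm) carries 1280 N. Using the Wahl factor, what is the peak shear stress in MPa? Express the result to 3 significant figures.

944 MPa

Spring index C = D/d = 60.0/6.2 = 9.6774
K_W = (4C−1)/(4C−4) + 0.615/C = 37.710/34.710 + 0.0635 = 1.1500
τ₀ = 8FD/(πd³) = 8·1280·60.0/(π·6.2³) = 614400/748.73 = 820.59 MPa
τ_max = K·τ₀ = 1.1500 × 820.59 = 943.66 MPa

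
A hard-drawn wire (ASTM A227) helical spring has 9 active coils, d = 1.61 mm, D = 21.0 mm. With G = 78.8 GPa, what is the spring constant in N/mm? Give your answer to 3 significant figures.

0.794 N/mm

k = Gd⁴/(8D³N_a) = (78.8×10³ × 1.61⁴) / (8 × 21.0³ × 9)
  = 529456 / 666792 = 0.79403 N/mm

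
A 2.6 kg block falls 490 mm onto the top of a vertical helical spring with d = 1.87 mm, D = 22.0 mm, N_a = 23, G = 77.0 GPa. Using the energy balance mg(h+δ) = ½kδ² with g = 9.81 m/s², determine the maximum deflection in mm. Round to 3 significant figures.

287 mm

k = Gd⁴/(8D³N_a) = (77.0×10³)(1.87⁴)/(8·22.0³·23) = 0.48059 N/mm
W = mg = 2.6 × 9.81 = 25.506 N
½kδ² − Wδ − Wh = 0 → δ = (W + √(W² + 2kWh))/k
δ = (25.506 + √(650.56 + 12012.7))/0.48059 = (25.506 + 112.53)/0.48059 = 287.23 mm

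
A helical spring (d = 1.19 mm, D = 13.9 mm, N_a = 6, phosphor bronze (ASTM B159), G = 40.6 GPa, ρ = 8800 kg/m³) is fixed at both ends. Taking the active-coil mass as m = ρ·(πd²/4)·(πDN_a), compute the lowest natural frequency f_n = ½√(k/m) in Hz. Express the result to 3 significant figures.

k = Gd⁴/(8D³N_a) = (40.6×10³)(1.19⁴)/(8·13.9³·6) = 0.63158 N/mm = 631.58 N/m
Wire length L = πDN_a = π·13.9·6 = 262.01 mm
m = ρ·(πd²/4)·L = 8800 × 1.1122×10⁻⁶ m² × 0.26201 m = 0.0025644 kg
f_n = ½√(k/m) = 0.5·√(631.58/0.0025644) = 0.5·√(2.4629e+05) = 248.14 Hz

248 Hz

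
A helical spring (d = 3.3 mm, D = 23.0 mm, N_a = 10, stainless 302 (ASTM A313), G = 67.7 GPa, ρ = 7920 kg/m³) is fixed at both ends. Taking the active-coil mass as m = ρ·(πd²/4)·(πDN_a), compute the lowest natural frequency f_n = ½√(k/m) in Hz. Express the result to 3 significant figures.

205 Hz

k = Gd⁴/(8D³N_a) = (67.7×10³)(3.3⁴)/(8·23.0³·10) = 8.2484 N/mm = 8248.4 N/m
Wire length L = πDN_a = π·23.0·10 = 722.57 mm
m = ρ·(πd²/4)·L = 7920 × 8.553×10⁻⁶ m² × 0.72257 m = 0.048946 kg
f_n = ½√(k/m) = 0.5·√(8248.4/0.048946) = 0.5·√(1.6852e+05) = 205.26 Hz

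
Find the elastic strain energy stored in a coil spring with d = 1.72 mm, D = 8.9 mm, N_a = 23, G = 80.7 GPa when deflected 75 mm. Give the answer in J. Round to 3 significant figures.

k = Gd⁴/(8D³N_a) = (80.7×10³)(1.72⁴)/(8·8.9³·23) = 5.445 N/mm
U = ½kδ² = 0.5 × 5.445 × 75² = 15314 N·mm = 15.314 J

15.3 J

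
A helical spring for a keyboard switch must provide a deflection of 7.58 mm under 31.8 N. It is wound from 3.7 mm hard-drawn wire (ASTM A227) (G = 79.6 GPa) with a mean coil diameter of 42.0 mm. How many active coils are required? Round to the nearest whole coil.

Required rate k = F/δ = 31.8/7.58 = 4.1953 N/mm
N_a = Gd⁴/(8D³k) = (79.6×10³ × 3.7⁴)/(8 × 42.0³ × 4.1953)
    = 1.49183e+07 / 2.48654e+06 = 6 → 6 coils

6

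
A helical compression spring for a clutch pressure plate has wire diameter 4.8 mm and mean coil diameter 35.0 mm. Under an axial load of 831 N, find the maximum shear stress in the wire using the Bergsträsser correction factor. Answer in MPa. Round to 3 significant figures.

Spring index C = D/d = 35.0/4.8 = 7.2917
K_B = (4C+2)/(4C−3) = 31.167/26.167 = 1.1911
τ₀ = 8FD/(πd³) = 8·831·35.0/(π·4.8³) = 232680/347.44 = 669.71 MPa
τ_max = K·τ₀ = 1.1911 × 669.71 = 797.68 MPa

798 MPa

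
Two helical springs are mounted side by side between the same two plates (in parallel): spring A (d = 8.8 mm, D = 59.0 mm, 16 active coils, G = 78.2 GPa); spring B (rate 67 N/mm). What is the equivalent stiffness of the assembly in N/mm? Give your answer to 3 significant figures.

k_A = Gd⁴/(8D³N_a) = (78.2×10³)(8.8⁴)/(8·59.0³·16) = 17.839 N/mm
Parallel: k_eq = 17.839 + 67 = 84.839 N/mm

84.8 N/mm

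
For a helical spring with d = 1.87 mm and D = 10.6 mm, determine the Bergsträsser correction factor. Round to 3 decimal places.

C = D/d = 10.6/1.87 = 5.6684
K_B = (4C+2)/(4C−3) = 24.674/19.674 = 1.2541

1.254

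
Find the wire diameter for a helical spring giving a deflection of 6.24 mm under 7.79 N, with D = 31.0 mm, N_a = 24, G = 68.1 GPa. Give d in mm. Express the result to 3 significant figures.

3.20 mm

Required rate k = F/δ = 7.79/6.24 = 1.2484 N/mm
d = (8D³N_a·k / G)^(1/4) = (8·31.0³·24·1.2484 / (68.1×10³))^0.25
  = (104.86)^0.25 = 3.2000 mm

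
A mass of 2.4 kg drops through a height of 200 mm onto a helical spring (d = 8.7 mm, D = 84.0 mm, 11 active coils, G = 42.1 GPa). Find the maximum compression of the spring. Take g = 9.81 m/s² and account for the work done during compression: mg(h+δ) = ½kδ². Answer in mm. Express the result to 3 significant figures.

50.5 mm

k = Gd⁴/(8D³N_a) = (42.1×10³)(8.7⁴)/(8·84.0³·11) = 4.6242 N/mm
W = mg = 2.4 × 9.81 = 23.544 N
½kδ² − Wδ − Wh = 0 → δ = (W + √(W² + 2kWh))/k
δ = (23.544 + √(554.32 + 43549.1))/4.6242 = (23.544 + 210.01)/4.6242 = 50.506 mm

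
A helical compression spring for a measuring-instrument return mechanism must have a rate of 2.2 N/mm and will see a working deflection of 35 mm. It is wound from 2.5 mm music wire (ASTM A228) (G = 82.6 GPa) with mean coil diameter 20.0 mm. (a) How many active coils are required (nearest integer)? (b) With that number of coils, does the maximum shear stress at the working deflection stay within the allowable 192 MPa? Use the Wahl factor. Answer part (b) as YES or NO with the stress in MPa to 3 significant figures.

N_a = Gd⁴/(8D³k) = (82.6×10³)(2.5⁴)/(8·20.0³·2.2) = 22.92 → N_a = 23
Actual rate k = Gd⁴/(8D³·23) = 2.192 N/mm
Working load F = kδ = 2.192·35 = 76.719 N
C = 20.0/2.5 = 8.0000; K_W = (4C−1)/(4C−4)+0.615/C = 1.1840
τ_max = K_W·8FD/(πd³) = 1.1840·250.06 = 296.08 MPa
τ_max > 192 MPa → exceeds allowable

(a) 23 coils; (b) NO, τ_max = 296 MPa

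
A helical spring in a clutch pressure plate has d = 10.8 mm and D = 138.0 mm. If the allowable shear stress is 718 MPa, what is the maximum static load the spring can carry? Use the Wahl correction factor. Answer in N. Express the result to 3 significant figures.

2310 N

C = D/d = 138.0/10.8 = 12.7778
K_W = (4C−1)/(4C−4) + 0.615/C = 50.111/47.111 + 0.0481 = 1.1118
τ_max = K·8FD/(πd³) → F_max = τ_allow·πd³/(8DK)
F_max = 718·π·10.8³/(8·138.0·1.1118) = 2.8415e+06/1227.4 = 2315 N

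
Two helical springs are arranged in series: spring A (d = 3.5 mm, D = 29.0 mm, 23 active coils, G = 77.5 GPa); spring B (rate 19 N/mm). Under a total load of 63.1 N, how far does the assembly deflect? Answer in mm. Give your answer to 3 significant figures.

27.7 mm

k_A = Gd⁴/(8D³N_a) = (77.5×10³)(3.5⁴)/(8·29.0³·23) = 2.5916 N/mm
Series: 1/k_eq = 1/2.5916 + 1/19 = 0.4385; k_eq = 2.2805 N/mm
δ = F/k_eq = 63.1/2.2805 = 27.669 mm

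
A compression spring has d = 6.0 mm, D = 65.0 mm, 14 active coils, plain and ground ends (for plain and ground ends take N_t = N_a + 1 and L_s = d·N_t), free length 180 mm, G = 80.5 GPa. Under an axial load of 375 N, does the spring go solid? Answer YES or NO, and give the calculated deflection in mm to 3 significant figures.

YES, δ = 111 mm

k = Gd⁴/(8D³N_a) = (80.5×10³)(6.0⁴)/(8·65.0³·14) = 3.3919 N/mm
N_t = 15; L_s = 6.0·15 = 90 mm; δ_solid = L₀ − L_s = 180 − 90 = 90 mm
δ = F/k = 375/3.3919 = 110.56 mm
δ ≥ δ_solid → spring goes solid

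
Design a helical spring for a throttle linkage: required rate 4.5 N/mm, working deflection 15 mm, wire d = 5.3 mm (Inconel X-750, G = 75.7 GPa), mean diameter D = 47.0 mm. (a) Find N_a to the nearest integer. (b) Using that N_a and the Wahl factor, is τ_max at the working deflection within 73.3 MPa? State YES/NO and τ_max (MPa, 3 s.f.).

N_a = Gd⁴/(8D³k) = (75.7×10³)(5.3⁴)/(8·47.0³·4.5) = 15.98 → N_a = 16
Actual rate k = Gd⁴/(8D³·16) = 4.4946 N/mm
Working load F = kδ = 4.4946·15 = 67.42 N
C = 47.0/5.3 = 8.8679; K_W = (4C−1)/(4C−4)+0.615/C = 1.1647
τ_max = K_W·8FD/(πd³) = 1.1647·54.2 = 63.125 MPa
τ_max ≤ 73.3 MPa → acceptable

(a) 16 coils; (b) YES, τ_max = 63.1 MPa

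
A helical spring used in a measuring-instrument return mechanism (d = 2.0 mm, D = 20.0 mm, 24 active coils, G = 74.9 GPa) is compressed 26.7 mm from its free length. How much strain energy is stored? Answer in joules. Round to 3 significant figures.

0.278 J

k = Gd⁴/(8D³N_a) = (74.9×10³)(2.0⁴)/(8·20.0³·24) = 0.78021 N/mm
U = ½kδ² = 0.5 × 0.78021 × 26.7² = 278.1 N·mm = 0.2781 J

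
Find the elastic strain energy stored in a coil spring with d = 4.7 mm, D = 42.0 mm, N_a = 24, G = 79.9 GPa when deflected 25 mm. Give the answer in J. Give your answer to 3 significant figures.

k = Gd⁴/(8D³N_a) = (79.9×10³)(4.7⁴)/(8·42.0³·24) = 2.7409 N/mm
U = ½kδ² = 0.5 × 2.7409 × 25² = 856.52 N·mm = 0.85652 J

0.857 J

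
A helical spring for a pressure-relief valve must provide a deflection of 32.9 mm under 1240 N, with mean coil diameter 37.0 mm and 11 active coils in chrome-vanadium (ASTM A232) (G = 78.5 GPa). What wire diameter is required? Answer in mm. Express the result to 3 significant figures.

Required rate k = F/δ = 1240/32.9 = 37.69 N/mm
d = (8D³N_a·k / G)^(1/4) = (8·37.0³·11·37.69 / (78.5×10³))^0.25
  = (2140.1)^0.25 = 6.8016 mm

6.80 mm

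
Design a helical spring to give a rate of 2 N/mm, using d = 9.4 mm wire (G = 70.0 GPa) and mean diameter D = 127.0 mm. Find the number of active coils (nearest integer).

N_a = Gd⁴/(8D³k) = (70.0×10³ × 9.4⁴)/(8 × 127.0³ × 2)
    = 5.46524e+08 / 3.27741e+07 = 16.68 → 17 coils

17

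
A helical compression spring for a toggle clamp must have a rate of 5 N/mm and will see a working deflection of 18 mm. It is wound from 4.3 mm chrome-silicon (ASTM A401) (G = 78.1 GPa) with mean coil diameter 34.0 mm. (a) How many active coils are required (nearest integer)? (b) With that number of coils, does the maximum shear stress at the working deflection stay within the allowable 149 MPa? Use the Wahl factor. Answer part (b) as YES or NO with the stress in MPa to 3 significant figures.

N_a = Gd⁴/(8D³k) = (78.1×10³)(4.3⁴)/(8·34.0³·5) = 16.98 → N_a = 17
Actual rate k = Gd⁴/(8D³·17) = 4.9952 N/mm
Working load F = kδ = 4.9952·18 = 89.913 N
C = 34.0/4.3 = 7.9070; K_W = (4C−1)/(4C−4)+0.615/C = 1.1864
τ_max = K_W·8FD/(πd³) = 1.1864·97.912 = 116.16 MPa
τ_max ≤ 149 MPa → acceptable

(a) 17 coils; (b) YES, τ_max = 116 MPa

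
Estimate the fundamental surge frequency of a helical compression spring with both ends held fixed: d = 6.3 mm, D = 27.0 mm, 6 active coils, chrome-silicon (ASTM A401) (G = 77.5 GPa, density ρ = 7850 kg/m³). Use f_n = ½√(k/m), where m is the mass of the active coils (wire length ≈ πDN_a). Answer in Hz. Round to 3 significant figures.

k = Gd⁴/(8D³N_a) = (77.5×10³)(6.3⁴)/(8·27.0³·6) = 129.22 N/mm = 1.2922e+05 N/m
Wire length L = πDN_a = π·27.0·6 = 508.94 mm
m = ρ·(πd²/4)·L = 7850 × 31.172×10⁻⁶ m² × 0.50894 m = 0.12454 kg
f_n = ½√(k/m) = 0.5·√(1.2922e+05/0.12454) = 0.5·√(1.0376e+06) = 509.31 Hz

509 Hz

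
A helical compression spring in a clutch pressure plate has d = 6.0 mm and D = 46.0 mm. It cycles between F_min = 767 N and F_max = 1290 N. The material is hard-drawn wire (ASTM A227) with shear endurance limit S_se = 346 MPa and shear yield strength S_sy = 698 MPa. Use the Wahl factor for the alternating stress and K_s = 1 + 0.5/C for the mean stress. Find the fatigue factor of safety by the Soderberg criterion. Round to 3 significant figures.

C = D/d = 46.0/6.0 = 7.6667; K_W = (4C−1)/(4C−4)+0.615/C = 1.1927; K_s = 1+0.5/C = 1.0652
F_a = (F_max−F_min)/2 = 261.5 N; F_m = (F_max+F_min)/2 = 1028.5 N
τ_a = K_W·8F_aD/(πd³) = 1.1927 × 141.81 = 169.14 MPa
τ_m = K_s·8F_mD/(πd³) = 1.0652 × 557.76 = 594.14 MPa
Soderberg: 1/n_f = τ_a/S_se + τ_m/S_sy = 169.14/346 + 594.14/698 = 0.48885 + 0.85120 = 1.3401
n_f = 1/1.3401 = 0.7462

0.746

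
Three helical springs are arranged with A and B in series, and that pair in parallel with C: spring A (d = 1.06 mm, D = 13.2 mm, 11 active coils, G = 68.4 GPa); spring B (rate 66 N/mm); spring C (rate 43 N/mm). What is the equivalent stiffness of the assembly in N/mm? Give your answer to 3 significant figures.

43.4 N/mm

k_A = Gd⁴/(8D³N_a) = (68.4×10³)(1.06⁴)/(8·13.2³·11) = 0.42665 N/mm
Springs A,B series: k_AB = 1/(1/0.42665+1/66) = 0.42391 N/mm; parallel with C: k_eq = 0.42391+43 = 43.424 N/mm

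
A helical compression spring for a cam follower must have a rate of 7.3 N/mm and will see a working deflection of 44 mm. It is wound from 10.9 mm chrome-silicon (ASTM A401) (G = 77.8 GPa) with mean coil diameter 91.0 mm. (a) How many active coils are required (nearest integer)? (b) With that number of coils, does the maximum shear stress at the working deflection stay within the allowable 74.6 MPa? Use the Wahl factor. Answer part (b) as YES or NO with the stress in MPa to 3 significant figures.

(a) 25 coils; (b) YES, τ_max = 67.5 MPa

N_a = Gd⁴/(8D³k) = (77.8×10³)(10.9⁴)/(8·91.0³·7.3) = 24.95 → N_a = 25
Actual rate k = Gd⁴/(8D³·25) = 7.2867 N/mm
Working load F = kδ = 7.2867·44 = 320.62 N
C = 91.0/10.9 = 8.3486; K_W = (4C−1)/(4C−4)+0.615/C = 1.1757
τ_max = K_W·8FD/(πd³) = 1.1757·57.37 = 67.452 MPa
τ_max ≤ 74.6 MPa → acceptable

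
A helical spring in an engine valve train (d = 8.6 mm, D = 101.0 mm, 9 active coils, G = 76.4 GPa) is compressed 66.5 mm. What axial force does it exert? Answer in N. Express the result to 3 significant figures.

375 N

k = Gd⁴/(8D³N_a) = (76.4×10³)(8.6⁴)/(8·101.0³·9) = 5.6337 N/mm
F = k·δ = 5.6337 × 66.5 = 374.64 N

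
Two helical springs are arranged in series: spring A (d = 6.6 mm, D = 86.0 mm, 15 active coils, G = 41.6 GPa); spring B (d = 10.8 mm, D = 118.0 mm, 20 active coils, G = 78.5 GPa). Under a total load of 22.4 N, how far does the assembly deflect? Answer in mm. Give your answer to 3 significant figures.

k_A = Gd⁴/(8D³N_a) = (41.6×10³)(6.6⁴)/(8·86.0³·15) = 1.0342 N/mm
k_B = Gd⁴/(8D³N_a) = (78.5×10³)(10.8⁴)/(8·118.0³·20) = 4.0625 N/mm
Series: 1/k_eq = 1/1.0342 + 1/4.0625 = 1.2131; k_eq = 0.82433 N/mm
δ = F/k_eq = 22.4/0.82433 = 27.174 mm

27.2 mm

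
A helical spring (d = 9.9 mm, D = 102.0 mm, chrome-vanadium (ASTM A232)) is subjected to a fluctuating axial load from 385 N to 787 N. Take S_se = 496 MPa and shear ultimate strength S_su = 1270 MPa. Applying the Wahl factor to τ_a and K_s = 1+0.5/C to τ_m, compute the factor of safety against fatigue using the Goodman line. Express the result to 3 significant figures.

C = D/d = 102.0/9.9 = 10.3030; K_W = (4C−1)/(4C−4)+0.615/C = 1.1403; K_s = 1+0.5/C = 1.0485
F_a = (F_max−F_min)/2 = 201 N; F_m = (F_max+F_min)/2 = 586 N
τ_a = K_W·8F_aD/(πd³) = 1.1403 × 53.806 = 61.356 MPa
τ_m = K_s·8F_mD/(πd³) = 1.0485 × 156.87 = 164.48 MPa
Goodman: 1/n_f = τ_a/S_se + τ_m/S_su = 61.356/496 + 164.48/1270 = 0.12370 + 0.12951 = 0.25321
n_f = 1/0.25321 = 3.949

3.95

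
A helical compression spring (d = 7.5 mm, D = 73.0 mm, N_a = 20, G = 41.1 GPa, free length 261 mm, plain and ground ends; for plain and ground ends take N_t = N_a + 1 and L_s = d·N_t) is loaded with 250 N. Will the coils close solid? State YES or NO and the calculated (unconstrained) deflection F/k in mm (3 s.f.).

YES, δ = 120 mm

k = Gd⁴/(8D³N_a) = (41.1×10³)(7.5⁴)/(8·73.0³·20) = 2.0893 N/mm
N_t = 21; L_s = 7.5·21 = 157.5 mm; δ_solid = L₀ − L_s = 261 − 157.5 = 103.5 mm
δ = F/k = 250/2.0893 = 119.66 mm
δ ≥ δ_solid → spring goes solid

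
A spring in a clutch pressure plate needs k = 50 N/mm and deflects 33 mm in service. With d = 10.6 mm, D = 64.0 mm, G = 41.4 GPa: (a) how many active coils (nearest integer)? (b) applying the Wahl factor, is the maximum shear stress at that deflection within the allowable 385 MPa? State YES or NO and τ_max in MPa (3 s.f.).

(a) 5 coils; (b) YES, τ_max = 282 MPa

N_a = Gd⁴/(8D³k) = (41.4×10³)(10.6⁴)/(8·64.0³·50) = 4.985 → N_a = 5
Actual rate k = Gd⁴/(8D³·5) = 49.845 N/mm
Working load F = kδ = 49.845·33 = 1644.9 N
C = 64.0/10.6 = 6.0377; K_W = (4C−1)/(4C−4)+0.615/C = 1.2507
τ_max = K_W·8FD/(πd³) = 1.2507·225.08 = 281.52 MPa
τ_max ≤ 385 MPa → acceptable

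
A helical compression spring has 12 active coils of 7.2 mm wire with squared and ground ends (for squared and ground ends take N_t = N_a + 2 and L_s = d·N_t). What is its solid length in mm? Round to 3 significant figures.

squared and ground ends: N_t = N_a + 2 = 12 + 2 = 14
L_s = d·N_t = 7.2 × 14 = 100.8 mm

101 mm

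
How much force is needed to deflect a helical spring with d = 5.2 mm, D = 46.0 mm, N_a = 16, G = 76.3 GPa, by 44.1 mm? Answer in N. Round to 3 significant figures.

197 N

k = Gd⁴/(8D³N_a) = (76.3×10³)(5.2⁴)/(8·46.0³·16) = 4.4777 N/mm
F = k·δ = 4.4777 × 44.1 = 197.47 N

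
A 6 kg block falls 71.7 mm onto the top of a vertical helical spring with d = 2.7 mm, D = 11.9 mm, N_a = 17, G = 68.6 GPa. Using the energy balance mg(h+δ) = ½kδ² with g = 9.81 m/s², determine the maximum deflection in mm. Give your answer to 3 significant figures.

27.0 mm

k = Gd⁴/(8D³N_a) = (68.6×10³)(2.7⁴)/(8·11.9³·17) = 15.907 N/mm
W = mg = 6 × 9.81 = 58.86 N
½kδ² − Wδ − Wh = 0 → δ = (W + √(W² + 2kWh))/k
δ = (58.86 + √(3464.5 + 134267))/15.907 = (58.86 + 371.12)/15.907 = 27.03 mm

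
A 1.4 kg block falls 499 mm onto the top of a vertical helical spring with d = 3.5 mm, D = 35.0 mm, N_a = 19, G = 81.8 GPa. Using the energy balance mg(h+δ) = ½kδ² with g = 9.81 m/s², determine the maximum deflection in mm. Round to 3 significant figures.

k = Gd⁴/(8D³N_a) = (81.8×10³)(3.5⁴)/(8·35.0³·19) = 1.8836 N/mm
W = mg = 1.4 × 9.81 = 13.734 N
½kδ² − Wδ − Wh = 0 → δ = (W + √(W² + 2kWh))/k
δ = (13.734 + √(188.62 + 25817))/1.8836 = (13.734 + 161.26)/1.8836 = 92.908 mm

92.9 mm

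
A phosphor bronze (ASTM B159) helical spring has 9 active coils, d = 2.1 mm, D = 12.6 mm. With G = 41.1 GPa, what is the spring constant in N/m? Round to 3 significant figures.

5550 N/m

k = Gd⁴/(8D³N_a) = (41.1×10³ × 2.1⁴) / (8 × 12.6³ × 9)
  = 799317 / 144027 = 5.5498 N/mm = 5549.8 N/m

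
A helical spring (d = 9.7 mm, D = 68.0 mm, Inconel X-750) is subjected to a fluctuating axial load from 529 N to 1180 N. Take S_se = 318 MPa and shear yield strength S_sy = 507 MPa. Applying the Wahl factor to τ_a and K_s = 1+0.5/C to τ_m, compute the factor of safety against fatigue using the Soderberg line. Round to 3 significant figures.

1.73

C = D/d = 68.0/9.7 = 7.0103; K_W = (4C−1)/(4C−4)+0.615/C = 1.2125; K_s = 1+0.5/C = 1.0713
F_a = (F_max−F_min)/2 = 325.5 N; F_m = (F_max+F_min)/2 = 854.5 N
τ_a = K_W·8F_aD/(πd³) = 1.2125 × 61.757 = 74.881 MPa
τ_m = K_s·8F_mD/(πd³) = 1.0713 × 162.12 = 173.69 MPa
Soderberg: 1/n_f = τ_a/S_se + τ_m/S_sy = 74.881/318 + 173.69/507 = 0.23547 + 0.34258 = 0.57805
n_f = 1/0.57805 = 1.73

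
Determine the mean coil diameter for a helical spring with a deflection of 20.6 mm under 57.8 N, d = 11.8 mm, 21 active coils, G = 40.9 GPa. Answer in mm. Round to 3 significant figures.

Required rate k = F/δ = 57.8/20.6 = 2.8058 N/mm
D = (Gd⁴/(8N_a·k))^(1/3) = (40.9×10³·11.8⁴/(8·21·2.8058))^(1/3)
  = (1.68221e+06)^(1/3) = 118.9307 mm

119 mm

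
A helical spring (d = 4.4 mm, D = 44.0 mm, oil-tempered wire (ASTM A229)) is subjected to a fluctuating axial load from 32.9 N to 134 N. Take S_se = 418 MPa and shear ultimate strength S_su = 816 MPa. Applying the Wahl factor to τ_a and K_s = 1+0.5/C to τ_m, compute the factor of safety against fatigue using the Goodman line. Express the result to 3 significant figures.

C = D/d = 44.0/4.4 = 10.0000; K_W = (4C−1)/(4C−4)+0.615/C = 1.1448; K_s = 1+0.5/C = 1.0500
F_a = (F_max−F_min)/2 = 50.55 N; F_m = (F_max+F_min)/2 = 83.45 N
τ_a = K_W·8F_aD/(πd³) = 1.1448 × 66.49 = 76.12 MPa
τ_m = K_s·8F_mD/(πd³) = 1.0500 × 109.76 = 115.25 MPa
Goodman: 1/n_f = τ_a/S_se + τ_m/S_su = 76.12/418 + 115.25/816 = 0.18211 + 0.14124 = 0.32335
n_f = 1/0.32335 = 3.093

3.09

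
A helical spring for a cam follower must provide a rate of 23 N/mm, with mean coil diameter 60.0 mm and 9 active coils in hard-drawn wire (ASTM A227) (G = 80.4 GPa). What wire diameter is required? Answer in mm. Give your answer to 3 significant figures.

8.17 mm

d = (8D³N_a·k / G)^(1/4) = (8·60.0³·9·23 / (80.4×10³))^0.25
  = (4449)^0.25 = 8.1670 mm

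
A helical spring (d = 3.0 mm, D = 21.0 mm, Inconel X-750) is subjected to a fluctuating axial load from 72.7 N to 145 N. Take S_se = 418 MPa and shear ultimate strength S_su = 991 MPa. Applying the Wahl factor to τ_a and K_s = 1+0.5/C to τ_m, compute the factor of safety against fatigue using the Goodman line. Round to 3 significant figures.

2.27

C = D/d = 21.0/3.0 = 7.0000; K_W = (4C−1)/(4C−4)+0.615/C = 1.2129; K_s = 1+0.5/C = 1.0714
F_a = (F_max−F_min)/2 = 36.15 N; F_m = (F_max+F_min)/2 = 108.85 N
τ_a = K_W·8F_aD/(πd³) = 1.2129 × 71.599 = 86.839 MPa
τ_m = K_s·8F_mD/(πd³) = 1.0714 × 215.59 = 230.99 MPa
Goodman: 1/n_f = τ_a/S_se + τ_m/S_su = 86.839/418 + 230.99/991 = 0.20775 + 0.23308 = 0.44083
n_f = 1/0.44083 = 2.268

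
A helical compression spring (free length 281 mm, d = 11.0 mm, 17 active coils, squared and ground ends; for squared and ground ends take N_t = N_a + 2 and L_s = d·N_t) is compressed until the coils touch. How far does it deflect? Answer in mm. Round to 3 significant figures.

N_t = 19; L_s = 11.0·19 = 209 mm
δ_solid = L₀ − L_s = 281 − 209 = 72 mm

72.0 mm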